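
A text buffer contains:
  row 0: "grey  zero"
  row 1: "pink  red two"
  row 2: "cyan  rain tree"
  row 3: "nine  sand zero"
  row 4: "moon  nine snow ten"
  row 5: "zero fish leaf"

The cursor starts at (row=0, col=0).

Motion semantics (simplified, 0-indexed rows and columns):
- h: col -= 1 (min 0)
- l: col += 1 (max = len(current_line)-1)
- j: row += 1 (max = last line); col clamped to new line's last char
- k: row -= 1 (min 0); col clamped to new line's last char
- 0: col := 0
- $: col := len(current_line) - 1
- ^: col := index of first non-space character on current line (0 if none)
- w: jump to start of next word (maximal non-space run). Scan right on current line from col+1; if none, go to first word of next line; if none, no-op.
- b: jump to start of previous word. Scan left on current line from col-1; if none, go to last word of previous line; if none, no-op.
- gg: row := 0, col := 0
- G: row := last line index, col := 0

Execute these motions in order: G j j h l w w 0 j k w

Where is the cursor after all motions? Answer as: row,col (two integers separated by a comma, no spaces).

Answer: 4,6

Derivation:
After 1 (G): row=5 col=0 char='z'
After 2 (j): row=5 col=0 char='z'
After 3 (j): row=5 col=0 char='z'
After 4 (h): row=5 col=0 char='z'
After 5 (l): row=5 col=1 char='e'
After 6 (w): row=5 col=5 char='f'
After 7 (w): row=5 col=10 char='l'
After 8 (0): row=5 col=0 char='z'
After 9 (j): row=5 col=0 char='z'
After 10 (k): row=4 col=0 char='m'
After 11 (w): row=4 col=6 char='n'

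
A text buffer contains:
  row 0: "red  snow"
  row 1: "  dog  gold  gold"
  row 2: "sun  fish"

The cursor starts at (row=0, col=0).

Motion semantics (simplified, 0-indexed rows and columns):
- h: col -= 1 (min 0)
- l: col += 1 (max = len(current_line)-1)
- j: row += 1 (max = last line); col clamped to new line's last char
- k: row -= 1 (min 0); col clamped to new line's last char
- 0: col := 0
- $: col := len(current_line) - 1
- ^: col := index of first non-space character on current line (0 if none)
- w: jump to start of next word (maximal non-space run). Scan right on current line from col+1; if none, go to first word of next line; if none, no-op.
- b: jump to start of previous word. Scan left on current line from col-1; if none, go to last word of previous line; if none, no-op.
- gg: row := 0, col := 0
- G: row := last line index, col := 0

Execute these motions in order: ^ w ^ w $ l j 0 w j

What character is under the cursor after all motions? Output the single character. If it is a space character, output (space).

After 1 (^): row=0 col=0 char='r'
After 2 (w): row=0 col=5 char='s'
After 3 (^): row=0 col=0 char='r'
After 4 (w): row=0 col=5 char='s'
After 5 ($): row=0 col=8 char='w'
After 6 (l): row=0 col=8 char='w'
After 7 (j): row=1 col=8 char='o'
After 8 (0): row=1 col=0 char='_'
After 9 (w): row=1 col=2 char='d'
After 10 (j): row=2 col=2 char='n'

Answer: n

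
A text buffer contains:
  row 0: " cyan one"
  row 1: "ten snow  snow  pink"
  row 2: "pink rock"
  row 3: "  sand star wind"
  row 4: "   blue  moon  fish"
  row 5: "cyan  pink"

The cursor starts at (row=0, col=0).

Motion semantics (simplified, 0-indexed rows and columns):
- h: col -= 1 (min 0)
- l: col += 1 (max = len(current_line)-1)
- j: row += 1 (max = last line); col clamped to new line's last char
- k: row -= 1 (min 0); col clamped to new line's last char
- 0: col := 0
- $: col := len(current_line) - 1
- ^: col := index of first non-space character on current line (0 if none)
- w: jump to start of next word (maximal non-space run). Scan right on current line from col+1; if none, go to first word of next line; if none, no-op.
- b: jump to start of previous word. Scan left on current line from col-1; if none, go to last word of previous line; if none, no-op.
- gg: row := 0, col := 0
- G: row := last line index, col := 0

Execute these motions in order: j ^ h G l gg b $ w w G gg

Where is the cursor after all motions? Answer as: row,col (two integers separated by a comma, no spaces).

After 1 (j): row=1 col=0 char='t'
After 2 (^): row=1 col=0 char='t'
After 3 (h): row=1 col=0 char='t'
After 4 (G): row=5 col=0 char='c'
After 5 (l): row=5 col=1 char='y'
After 6 (gg): row=0 col=0 char='_'
After 7 (b): row=0 col=0 char='_'
After 8 ($): row=0 col=8 char='e'
After 9 (w): row=1 col=0 char='t'
After 10 (w): row=1 col=4 char='s'
After 11 (G): row=5 col=0 char='c'
After 12 (gg): row=0 col=0 char='_'

Answer: 0,0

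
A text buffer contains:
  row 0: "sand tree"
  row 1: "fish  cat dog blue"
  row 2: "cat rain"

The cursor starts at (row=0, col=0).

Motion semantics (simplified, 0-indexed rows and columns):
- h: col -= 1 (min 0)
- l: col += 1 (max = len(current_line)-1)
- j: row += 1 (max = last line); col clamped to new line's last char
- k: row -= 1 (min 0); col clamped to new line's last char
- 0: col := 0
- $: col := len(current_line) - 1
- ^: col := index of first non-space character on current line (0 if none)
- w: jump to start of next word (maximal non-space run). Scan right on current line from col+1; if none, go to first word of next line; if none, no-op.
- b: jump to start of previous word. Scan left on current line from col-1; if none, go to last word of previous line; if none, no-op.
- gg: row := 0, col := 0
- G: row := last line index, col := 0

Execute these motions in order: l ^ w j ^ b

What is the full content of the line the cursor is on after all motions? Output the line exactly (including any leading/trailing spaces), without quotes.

After 1 (l): row=0 col=1 char='a'
After 2 (^): row=0 col=0 char='s'
After 3 (w): row=0 col=5 char='t'
After 4 (j): row=1 col=5 char='_'
After 5 (^): row=1 col=0 char='f'
After 6 (b): row=0 col=5 char='t'

Answer: sand tree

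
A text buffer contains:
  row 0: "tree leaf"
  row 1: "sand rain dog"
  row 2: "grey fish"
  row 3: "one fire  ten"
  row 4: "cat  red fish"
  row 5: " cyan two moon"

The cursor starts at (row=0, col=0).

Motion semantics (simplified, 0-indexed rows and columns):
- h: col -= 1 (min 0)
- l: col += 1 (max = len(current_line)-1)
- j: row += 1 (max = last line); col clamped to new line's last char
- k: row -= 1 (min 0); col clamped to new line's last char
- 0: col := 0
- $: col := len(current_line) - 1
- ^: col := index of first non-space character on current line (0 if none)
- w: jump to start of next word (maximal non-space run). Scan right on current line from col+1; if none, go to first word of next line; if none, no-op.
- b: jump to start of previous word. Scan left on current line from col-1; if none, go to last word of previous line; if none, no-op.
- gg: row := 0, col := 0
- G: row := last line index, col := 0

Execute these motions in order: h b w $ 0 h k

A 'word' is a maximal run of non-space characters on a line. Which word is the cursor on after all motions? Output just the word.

After 1 (h): row=0 col=0 char='t'
After 2 (b): row=0 col=0 char='t'
After 3 (w): row=0 col=5 char='l'
After 4 ($): row=0 col=8 char='f'
After 5 (0): row=0 col=0 char='t'
After 6 (h): row=0 col=0 char='t'
After 7 (k): row=0 col=0 char='t'

Answer: tree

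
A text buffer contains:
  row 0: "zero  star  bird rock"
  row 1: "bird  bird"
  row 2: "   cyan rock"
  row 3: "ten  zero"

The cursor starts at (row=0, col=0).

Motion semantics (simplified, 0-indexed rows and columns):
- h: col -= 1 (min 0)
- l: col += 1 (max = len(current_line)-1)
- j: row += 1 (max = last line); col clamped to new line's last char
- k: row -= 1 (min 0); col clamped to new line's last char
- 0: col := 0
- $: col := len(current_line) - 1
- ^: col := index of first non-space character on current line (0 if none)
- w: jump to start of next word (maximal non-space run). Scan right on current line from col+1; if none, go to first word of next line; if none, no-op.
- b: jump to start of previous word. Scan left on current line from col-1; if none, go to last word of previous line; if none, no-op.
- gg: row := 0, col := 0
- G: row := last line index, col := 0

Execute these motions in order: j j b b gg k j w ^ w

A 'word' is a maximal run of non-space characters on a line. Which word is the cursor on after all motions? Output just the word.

Answer: bird

Derivation:
After 1 (j): row=1 col=0 char='b'
After 2 (j): row=2 col=0 char='_'
After 3 (b): row=1 col=6 char='b'
After 4 (b): row=1 col=0 char='b'
After 5 (gg): row=0 col=0 char='z'
After 6 (k): row=0 col=0 char='z'
After 7 (j): row=1 col=0 char='b'
After 8 (w): row=1 col=6 char='b'
After 9 (^): row=1 col=0 char='b'
After 10 (w): row=1 col=6 char='b'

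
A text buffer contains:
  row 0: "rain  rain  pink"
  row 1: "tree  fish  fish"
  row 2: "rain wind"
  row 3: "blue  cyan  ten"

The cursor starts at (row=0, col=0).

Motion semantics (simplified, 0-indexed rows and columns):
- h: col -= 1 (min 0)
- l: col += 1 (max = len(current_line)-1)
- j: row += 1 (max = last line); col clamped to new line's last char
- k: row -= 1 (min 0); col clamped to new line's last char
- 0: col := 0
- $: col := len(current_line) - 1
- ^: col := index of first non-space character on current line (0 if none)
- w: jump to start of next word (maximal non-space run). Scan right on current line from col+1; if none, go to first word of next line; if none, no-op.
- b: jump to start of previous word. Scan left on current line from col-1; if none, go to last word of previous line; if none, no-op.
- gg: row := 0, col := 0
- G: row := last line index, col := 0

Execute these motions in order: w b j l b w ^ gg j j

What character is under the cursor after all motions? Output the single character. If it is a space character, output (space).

After 1 (w): row=0 col=6 char='r'
After 2 (b): row=0 col=0 char='r'
After 3 (j): row=1 col=0 char='t'
After 4 (l): row=1 col=1 char='r'
After 5 (b): row=1 col=0 char='t'
After 6 (w): row=1 col=6 char='f'
After 7 (^): row=1 col=0 char='t'
After 8 (gg): row=0 col=0 char='r'
After 9 (j): row=1 col=0 char='t'
After 10 (j): row=2 col=0 char='r'

Answer: r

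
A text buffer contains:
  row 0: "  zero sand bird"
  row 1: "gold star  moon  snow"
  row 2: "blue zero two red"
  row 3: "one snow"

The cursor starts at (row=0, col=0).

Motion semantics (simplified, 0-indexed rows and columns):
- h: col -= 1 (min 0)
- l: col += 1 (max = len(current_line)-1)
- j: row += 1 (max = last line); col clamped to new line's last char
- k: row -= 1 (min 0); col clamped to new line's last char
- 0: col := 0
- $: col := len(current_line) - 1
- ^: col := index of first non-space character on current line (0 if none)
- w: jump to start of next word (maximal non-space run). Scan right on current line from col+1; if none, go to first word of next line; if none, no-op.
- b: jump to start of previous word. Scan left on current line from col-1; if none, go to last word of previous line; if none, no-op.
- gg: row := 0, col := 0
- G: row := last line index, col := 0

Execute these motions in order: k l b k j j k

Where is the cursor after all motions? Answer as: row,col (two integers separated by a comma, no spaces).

After 1 (k): row=0 col=0 char='_'
After 2 (l): row=0 col=1 char='_'
After 3 (b): row=0 col=1 char='_'
After 4 (k): row=0 col=1 char='_'
After 5 (j): row=1 col=1 char='o'
After 6 (j): row=2 col=1 char='l'
After 7 (k): row=1 col=1 char='o'

Answer: 1,1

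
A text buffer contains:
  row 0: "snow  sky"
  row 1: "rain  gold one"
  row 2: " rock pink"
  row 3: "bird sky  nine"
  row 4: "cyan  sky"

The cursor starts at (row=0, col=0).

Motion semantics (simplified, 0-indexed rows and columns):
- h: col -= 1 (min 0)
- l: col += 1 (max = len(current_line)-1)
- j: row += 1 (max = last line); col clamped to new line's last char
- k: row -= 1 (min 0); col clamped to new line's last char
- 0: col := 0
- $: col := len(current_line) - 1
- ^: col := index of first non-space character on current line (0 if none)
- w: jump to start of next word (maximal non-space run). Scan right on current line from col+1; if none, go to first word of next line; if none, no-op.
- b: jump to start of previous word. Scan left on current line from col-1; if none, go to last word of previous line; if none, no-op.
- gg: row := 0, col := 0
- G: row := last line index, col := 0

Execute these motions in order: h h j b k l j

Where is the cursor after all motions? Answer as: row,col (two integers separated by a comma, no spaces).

Answer: 1,7

Derivation:
After 1 (h): row=0 col=0 char='s'
After 2 (h): row=0 col=0 char='s'
After 3 (j): row=1 col=0 char='r'
After 4 (b): row=0 col=6 char='s'
After 5 (k): row=0 col=6 char='s'
After 6 (l): row=0 col=7 char='k'
After 7 (j): row=1 col=7 char='o'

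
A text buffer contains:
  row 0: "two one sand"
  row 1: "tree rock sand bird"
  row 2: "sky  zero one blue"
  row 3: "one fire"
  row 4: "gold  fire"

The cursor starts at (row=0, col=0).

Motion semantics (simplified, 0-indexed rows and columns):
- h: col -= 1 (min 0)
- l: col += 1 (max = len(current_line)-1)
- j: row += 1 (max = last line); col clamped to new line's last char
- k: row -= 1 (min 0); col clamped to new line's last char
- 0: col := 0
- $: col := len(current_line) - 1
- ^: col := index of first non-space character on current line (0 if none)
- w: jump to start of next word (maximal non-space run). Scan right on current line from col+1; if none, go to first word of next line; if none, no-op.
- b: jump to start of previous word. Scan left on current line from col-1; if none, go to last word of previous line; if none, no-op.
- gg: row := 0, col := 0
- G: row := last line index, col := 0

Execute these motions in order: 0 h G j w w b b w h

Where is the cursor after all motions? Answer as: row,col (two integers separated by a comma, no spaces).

Answer: 4,0

Derivation:
After 1 (0): row=0 col=0 char='t'
After 2 (h): row=0 col=0 char='t'
After 3 (G): row=4 col=0 char='g'
After 4 (j): row=4 col=0 char='g'
After 5 (w): row=4 col=6 char='f'
After 6 (w): row=4 col=6 char='f'
After 7 (b): row=4 col=0 char='g'
After 8 (b): row=3 col=4 char='f'
After 9 (w): row=4 col=0 char='g'
After 10 (h): row=4 col=0 char='g'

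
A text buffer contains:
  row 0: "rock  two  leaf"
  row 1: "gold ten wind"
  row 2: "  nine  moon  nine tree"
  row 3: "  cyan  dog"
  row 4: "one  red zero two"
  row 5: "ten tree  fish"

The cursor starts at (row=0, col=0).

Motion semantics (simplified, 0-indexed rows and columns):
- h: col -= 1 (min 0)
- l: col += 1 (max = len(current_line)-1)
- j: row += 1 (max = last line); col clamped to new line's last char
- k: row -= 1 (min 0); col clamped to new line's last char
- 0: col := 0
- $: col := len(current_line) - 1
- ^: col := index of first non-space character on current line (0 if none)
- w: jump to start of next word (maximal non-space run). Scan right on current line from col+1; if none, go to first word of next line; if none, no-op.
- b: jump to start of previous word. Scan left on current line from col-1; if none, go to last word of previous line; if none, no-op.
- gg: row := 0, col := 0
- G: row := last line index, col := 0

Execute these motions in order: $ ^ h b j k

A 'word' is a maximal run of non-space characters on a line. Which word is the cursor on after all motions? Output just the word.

Answer: rock

Derivation:
After 1 ($): row=0 col=14 char='f'
After 2 (^): row=0 col=0 char='r'
After 3 (h): row=0 col=0 char='r'
After 4 (b): row=0 col=0 char='r'
After 5 (j): row=1 col=0 char='g'
After 6 (k): row=0 col=0 char='r'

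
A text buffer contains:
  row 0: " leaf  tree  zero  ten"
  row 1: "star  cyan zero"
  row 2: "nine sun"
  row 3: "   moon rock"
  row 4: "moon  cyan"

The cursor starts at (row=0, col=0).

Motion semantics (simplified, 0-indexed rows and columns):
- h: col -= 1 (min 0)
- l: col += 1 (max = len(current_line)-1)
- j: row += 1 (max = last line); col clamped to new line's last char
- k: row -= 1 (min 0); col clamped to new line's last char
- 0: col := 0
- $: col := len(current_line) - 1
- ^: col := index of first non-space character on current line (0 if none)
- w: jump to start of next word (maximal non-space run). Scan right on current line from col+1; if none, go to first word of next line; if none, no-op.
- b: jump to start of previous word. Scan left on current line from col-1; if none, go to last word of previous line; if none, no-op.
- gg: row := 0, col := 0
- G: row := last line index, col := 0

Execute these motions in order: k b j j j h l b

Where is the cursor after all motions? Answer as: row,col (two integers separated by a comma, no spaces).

After 1 (k): row=0 col=0 char='_'
After 2 (b): row=0 col=0 char='_'
After 3 (j): row=1 col=0 char='s'
After 4 (j): row=2 col=0 char='n'
After 5 (j): row=3 col=0 char='_'
After 6 (h): row=3 col=0 char='_'
After 7 (l): row=3 col=1 char='_'
After 8 (b): row=2 col=5 char='s'

Answer: 2,5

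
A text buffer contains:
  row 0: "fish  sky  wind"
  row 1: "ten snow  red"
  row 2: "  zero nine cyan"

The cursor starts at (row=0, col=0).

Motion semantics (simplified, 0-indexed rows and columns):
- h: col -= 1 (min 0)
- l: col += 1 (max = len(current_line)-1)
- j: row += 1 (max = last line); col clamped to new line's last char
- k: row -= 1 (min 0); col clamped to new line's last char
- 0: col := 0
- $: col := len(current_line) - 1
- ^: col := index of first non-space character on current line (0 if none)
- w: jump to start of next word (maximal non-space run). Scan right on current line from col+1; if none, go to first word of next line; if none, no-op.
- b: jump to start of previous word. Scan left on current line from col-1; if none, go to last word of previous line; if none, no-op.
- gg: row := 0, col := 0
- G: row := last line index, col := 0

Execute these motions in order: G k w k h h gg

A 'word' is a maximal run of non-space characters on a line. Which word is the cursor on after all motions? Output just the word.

After 1 (G): row=2 col=0 char='_'
After 2 (k): row=1 col=0 char='t'
After 3 (w): row=1 col=4 char='s'
After 4 (k): row=0 col=4 char='_'
After 5 (h): row=0 col=3 char='h'
After 6 (h): row=0 col=2 char='s'
After 7 (gg): row=0 col=0 char='f'

Answer: fish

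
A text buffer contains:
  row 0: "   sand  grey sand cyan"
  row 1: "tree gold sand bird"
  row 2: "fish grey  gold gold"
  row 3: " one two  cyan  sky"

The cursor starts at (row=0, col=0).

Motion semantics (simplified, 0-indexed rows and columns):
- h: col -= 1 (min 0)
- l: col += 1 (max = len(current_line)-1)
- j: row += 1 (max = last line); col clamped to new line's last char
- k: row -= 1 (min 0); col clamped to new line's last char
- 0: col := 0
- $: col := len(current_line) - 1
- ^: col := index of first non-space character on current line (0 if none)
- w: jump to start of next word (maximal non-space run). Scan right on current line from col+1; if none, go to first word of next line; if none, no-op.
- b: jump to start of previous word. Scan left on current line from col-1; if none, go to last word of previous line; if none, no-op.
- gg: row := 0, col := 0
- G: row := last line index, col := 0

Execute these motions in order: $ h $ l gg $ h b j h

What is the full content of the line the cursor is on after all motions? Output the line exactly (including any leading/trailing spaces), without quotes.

Answer: tree gold sand bird

Derivation:
After 1 ($): row=0 col=22 char='n'
After 2 (h): row=0 col=21 char='a'
After 3 ($): row=0 col=22 char='n'
After 4 (l): row=0 col=22 char='n'
After 5 (gg): row=0 col=0 char='_'
After 6 ($): row=0 col=22 char='n'
After 7 (h): row=0 col=21 char='a'
After 8 (b): row=0 col=19 char='c'
After 9 (j): row=1 col=18 char='d'
After 10 (h): row=1 col=17 char='r'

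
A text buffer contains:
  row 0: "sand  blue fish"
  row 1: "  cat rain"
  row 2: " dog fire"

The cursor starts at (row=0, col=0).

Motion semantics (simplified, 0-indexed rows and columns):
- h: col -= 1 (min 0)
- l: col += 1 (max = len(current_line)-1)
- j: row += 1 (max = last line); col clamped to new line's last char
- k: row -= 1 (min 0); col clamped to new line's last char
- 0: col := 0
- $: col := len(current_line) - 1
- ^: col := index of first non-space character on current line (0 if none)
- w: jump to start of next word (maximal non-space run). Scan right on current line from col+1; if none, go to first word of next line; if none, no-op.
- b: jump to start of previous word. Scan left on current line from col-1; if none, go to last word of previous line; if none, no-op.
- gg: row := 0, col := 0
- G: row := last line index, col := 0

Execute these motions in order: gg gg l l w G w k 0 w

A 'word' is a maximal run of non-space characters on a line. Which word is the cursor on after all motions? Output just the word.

After 1 (gg): row=0 col=0 char='s'
After 2 (gg): row=0 col=0 char='s'
After 3 (l): row=0 col=1 char='a'
After 4 (l): row=0 col=2 char='n'
After 5 (w): row=0 col=6 char='b'
After 6 (G): row=2 col=0 char='_'
After 7 (w): row=2 col=1 char='d'
After 8 (k): row=1 col=1 char='_'
After 9 (0): row=1 col=0 char='_'
After 10 (w): row=1 col=2 char='c'

Answer: cat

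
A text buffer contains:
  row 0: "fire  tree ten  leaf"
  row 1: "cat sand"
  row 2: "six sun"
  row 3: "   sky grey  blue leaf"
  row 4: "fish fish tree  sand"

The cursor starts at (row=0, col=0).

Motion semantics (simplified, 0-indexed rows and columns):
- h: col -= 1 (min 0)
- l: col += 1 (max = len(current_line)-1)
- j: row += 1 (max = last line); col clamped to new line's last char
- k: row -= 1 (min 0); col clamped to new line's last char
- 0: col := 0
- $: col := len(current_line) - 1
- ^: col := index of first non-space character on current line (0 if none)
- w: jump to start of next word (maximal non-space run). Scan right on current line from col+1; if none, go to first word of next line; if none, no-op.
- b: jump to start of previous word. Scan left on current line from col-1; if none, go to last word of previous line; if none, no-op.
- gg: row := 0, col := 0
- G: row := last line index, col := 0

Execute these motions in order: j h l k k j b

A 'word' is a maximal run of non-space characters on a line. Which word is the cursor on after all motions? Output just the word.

Answer: cat

Derivation:
After 1 (j): row=1 col=0 char='c'
After 2 (h): row=1 col=0 char='c'
After 3 (l): row=1 col=1 char='a'
After 4 (k): row=0 col=1 char='i'
After 5 (k): row=0 col=1 char='i'
After 6 (j): row=1 col=1 char='a'
After 7 (b): row=1 col=0 char='c'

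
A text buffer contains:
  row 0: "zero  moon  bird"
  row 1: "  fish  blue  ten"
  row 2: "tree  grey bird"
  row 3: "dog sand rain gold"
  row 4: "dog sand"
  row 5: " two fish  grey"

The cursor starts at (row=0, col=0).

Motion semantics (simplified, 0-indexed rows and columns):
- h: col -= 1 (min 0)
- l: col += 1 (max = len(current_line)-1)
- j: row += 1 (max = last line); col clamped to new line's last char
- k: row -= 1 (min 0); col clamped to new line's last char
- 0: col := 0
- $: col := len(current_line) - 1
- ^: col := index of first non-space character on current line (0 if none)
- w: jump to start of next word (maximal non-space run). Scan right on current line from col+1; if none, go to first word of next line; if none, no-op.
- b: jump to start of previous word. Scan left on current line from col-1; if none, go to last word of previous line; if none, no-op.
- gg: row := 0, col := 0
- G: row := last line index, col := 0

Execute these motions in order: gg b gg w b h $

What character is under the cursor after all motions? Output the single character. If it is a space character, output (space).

Answer: d

Derivation:
After 1 (gg): row=0 col=0 char='z'
After 2 (b): row=0 col=0 char='z'
After 3 (gg): row=0 col=0 char='z'
After 4 (w): row=0 col=6 char='m'
After 5 (b): row=0 col=0 char='z'
After 6 (h): row=0 col=0 char='z'
After 7 ($): row=0 col=15 char='d'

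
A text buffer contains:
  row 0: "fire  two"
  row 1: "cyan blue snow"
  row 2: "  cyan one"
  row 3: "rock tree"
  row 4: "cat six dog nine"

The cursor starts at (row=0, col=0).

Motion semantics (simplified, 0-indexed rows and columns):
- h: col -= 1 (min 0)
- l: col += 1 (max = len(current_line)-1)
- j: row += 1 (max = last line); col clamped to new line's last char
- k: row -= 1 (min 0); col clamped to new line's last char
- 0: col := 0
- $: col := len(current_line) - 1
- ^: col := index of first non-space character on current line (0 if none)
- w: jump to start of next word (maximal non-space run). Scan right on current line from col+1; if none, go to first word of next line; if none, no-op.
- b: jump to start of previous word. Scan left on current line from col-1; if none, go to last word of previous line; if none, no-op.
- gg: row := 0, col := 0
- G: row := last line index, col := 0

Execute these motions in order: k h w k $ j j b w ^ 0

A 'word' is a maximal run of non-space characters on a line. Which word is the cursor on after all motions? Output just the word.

Answer: rock

Derivation:
After 1 (k): row=0 col=0 char='f'
After 2 (h): row=0 col=0 char='f'
After 3 (w): row=0 col=6 char='t'
After 4 (k): row=0 col=6 char='t'
After 5 ($): row=0 col=8 char='o'
After 6 (j): row=1 col=8 char='e'
After 7 (j): row=2 col=8 char='n'
After 8 (b): row=2 col=7 char='o'
After 9 (w): row=3 col=0 char='r'
After 10 (^): row=3 col=0 char='r'
After 11 (0): row=3 col=0 char='r'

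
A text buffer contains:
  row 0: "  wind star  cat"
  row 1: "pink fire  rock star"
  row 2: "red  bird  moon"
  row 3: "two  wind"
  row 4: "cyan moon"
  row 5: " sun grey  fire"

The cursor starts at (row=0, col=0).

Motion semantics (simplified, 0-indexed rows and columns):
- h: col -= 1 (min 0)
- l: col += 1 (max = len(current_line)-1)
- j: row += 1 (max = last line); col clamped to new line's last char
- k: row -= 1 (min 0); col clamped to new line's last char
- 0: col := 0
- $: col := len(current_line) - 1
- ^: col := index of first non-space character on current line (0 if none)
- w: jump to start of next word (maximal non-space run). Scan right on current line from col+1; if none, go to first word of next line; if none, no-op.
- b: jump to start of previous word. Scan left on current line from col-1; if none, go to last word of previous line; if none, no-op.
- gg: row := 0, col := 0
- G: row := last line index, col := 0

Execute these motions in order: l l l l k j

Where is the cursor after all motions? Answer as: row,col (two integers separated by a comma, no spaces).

Answer: 1,4

Derivation:
After 1 (l): row=0 col=1 char='_'
After 2 (l): row=0 col=2 char='w'
After 3 (l): row=0 col=3 char='i'
After 4 (l): row=0 col=4 char='n'
After 5 (k): row=0 col=4 char='n'
After 6 (j): row=1 col=4 char='_'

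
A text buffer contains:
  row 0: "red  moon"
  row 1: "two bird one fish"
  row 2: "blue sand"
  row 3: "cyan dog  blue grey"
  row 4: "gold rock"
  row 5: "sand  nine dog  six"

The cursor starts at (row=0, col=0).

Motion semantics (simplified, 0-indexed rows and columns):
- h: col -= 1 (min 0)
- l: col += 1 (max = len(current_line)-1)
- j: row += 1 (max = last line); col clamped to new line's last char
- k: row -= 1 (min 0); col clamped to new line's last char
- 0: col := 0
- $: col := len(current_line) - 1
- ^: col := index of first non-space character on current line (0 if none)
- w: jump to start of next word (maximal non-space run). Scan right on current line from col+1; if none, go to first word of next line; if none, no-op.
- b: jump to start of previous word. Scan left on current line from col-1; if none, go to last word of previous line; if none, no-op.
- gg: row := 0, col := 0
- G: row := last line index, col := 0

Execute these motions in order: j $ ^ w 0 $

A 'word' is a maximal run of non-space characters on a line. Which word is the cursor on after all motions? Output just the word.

After 1 (j): row=1 col=0 char='t'
After 2 ($): row=1 col=16 char='h'
After 3 (^): row=1 col=0 char='t'
After 4 (w): row=1 col=4 char='b'
After 5 (0): row=1 col=0 char='t'
After 6 ($): row=1 col=16 char='h'

Answer: fish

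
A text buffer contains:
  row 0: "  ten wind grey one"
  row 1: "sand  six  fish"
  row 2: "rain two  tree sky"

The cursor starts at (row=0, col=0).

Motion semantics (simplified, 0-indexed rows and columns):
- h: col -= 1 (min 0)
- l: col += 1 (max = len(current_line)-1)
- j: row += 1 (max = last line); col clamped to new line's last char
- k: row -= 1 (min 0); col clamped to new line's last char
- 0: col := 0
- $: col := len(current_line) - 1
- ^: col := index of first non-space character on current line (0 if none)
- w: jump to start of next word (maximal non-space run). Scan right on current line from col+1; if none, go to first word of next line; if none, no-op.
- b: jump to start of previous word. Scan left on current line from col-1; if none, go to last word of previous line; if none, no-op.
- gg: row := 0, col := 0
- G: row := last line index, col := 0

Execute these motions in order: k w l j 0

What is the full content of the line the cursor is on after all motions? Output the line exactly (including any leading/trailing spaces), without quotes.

After 1 (k): row=0 col=0 char='_'
After 2 (w): row=0 col=2 char='t'
After 3 (l): row=0 col=3 char='e'
After 4 (j): row=1 col=3 char='d'
After 5 (0): row=1 col=0 char='s'

Answer: sand  six  fish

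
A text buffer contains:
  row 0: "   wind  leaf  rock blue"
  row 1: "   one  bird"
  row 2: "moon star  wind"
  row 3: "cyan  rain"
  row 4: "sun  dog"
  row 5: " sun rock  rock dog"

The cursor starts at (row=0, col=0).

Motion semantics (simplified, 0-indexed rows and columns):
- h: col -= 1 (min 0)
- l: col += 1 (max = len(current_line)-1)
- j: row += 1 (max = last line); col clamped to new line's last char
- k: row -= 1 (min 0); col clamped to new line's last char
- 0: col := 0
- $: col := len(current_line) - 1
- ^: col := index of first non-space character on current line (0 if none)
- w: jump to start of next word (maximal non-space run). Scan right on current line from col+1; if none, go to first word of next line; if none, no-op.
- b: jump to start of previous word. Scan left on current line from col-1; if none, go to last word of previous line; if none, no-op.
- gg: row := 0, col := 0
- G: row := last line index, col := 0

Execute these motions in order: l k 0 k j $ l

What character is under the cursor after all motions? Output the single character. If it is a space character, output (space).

Answer: d

Derivation:
After 1 (l): row=0 col=1 char='_'
After 2 (k): row=0 col=1 char='_'
After 3 (0): row=0 col=0 char='_'
After 4 (k): row=0 col=0 char='_'
After 5 (j): row=1 col=0 char='_'
After 6 ($): row=1 col=11 char='d'
After 7 (l): row=1 col=11 char='d'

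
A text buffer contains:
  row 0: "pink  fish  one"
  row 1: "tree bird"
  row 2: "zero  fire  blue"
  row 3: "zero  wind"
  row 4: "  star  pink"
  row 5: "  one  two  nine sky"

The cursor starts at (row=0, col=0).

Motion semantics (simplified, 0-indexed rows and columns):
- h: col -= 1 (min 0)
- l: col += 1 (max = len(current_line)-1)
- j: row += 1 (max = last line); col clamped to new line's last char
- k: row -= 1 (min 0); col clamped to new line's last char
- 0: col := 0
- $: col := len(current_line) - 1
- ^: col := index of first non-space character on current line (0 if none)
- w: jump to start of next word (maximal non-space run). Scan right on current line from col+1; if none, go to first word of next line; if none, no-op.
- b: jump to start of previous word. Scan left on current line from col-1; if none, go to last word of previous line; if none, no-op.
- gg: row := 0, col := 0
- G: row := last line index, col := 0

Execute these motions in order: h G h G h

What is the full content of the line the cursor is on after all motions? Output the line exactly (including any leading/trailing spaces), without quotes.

Answer:   one  two  nine sky

Derivation:
After 1 (h): row=0 col=0 char='p'
After 2 (G): row=5 col=0 char='_'
After 3 (h): row=5 col=0 char='_'
After 4 (G): row=5 col=0 char='_'
After 5 (h): row=5 col=0 char='_'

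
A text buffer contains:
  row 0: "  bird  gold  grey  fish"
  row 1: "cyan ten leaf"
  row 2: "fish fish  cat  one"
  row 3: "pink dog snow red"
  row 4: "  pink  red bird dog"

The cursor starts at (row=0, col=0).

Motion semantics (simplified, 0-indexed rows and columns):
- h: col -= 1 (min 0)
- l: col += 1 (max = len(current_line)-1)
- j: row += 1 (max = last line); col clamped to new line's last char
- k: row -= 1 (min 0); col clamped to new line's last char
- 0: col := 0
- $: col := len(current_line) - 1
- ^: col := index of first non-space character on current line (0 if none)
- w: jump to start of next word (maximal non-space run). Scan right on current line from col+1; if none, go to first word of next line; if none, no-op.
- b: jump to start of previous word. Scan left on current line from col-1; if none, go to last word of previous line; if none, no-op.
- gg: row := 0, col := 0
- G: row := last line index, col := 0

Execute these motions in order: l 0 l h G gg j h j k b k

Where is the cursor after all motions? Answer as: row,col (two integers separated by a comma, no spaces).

After 1 (l): row=0 col=1 char='_'
After 2 (0): row=0 col=0 char='_'
After 3 (l): row=0 col=1 char='_'
After 4 (h): row=0 col=0 char='_'
After 5 (G): row=4 col=0 char='_'
After 6 (gg): row=0 col=0 char='_'
After 7 (j): row=1 col=0 char='c'
After 8 (h): row=1 col=0 char='c'
After 9 (j): row=2 col=0 char='f'
After 10 (k): row=1 col=0 char='c'
After 11 (b): row=0 col=20 char='f'
After 12 (k): row=0 col=20 char='f'

Answer: 0,20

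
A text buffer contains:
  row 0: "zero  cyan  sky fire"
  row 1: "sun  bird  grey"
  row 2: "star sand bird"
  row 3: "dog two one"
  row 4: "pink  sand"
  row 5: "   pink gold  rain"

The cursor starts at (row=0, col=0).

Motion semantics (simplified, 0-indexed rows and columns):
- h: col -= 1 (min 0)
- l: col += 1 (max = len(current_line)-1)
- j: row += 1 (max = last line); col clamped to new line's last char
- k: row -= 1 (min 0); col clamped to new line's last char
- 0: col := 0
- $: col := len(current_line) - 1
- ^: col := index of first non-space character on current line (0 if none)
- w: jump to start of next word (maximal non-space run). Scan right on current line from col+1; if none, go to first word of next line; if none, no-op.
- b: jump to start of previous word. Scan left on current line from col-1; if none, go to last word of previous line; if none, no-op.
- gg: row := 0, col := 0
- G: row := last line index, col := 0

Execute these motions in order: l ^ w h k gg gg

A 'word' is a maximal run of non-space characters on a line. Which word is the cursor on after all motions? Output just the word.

After 1 (l): row=0 col=1 char='e'
After 2 (^): row=0 col=0 char='z'
After 3 (w): row=0 col=6 char='c'
After 4 (h): row=0 col=5 char='_'
After 5 (k): row=0 col=5 char='_'
After 6 (gg): row=0 col=0 char='z'
After 7 (gg): row=0 col=0 char='z'

Answer: zero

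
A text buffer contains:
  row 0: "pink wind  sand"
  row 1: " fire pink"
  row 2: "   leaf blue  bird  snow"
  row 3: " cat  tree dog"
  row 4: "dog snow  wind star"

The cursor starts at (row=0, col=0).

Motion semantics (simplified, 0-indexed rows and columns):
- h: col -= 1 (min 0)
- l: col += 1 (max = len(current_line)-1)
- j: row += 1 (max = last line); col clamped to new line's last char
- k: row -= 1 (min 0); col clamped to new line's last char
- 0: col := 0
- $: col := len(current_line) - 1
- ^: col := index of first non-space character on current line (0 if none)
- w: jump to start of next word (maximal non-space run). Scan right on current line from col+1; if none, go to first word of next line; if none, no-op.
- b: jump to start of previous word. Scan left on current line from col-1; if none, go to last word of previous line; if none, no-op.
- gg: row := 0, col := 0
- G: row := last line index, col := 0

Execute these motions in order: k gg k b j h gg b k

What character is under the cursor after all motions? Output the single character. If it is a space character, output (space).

Answer: p

Derivation:
After 1 (k): row=0 col=0 char='p'
After 2 (gg): row=0 col=0 char='p'
After 3 (k): row=0 col=0 char='p'
After 4 (b): row=0 col=0 char='p'
After 5 (j): row=1 col=0 char='_'
After 6 (h): row=1 col=0 char='_'
After 7 (gg): row=0 col=0 char='p'
After 8 (b): row=0 col=0 char='p'
After 9 (k): row=0 col=0 char='p'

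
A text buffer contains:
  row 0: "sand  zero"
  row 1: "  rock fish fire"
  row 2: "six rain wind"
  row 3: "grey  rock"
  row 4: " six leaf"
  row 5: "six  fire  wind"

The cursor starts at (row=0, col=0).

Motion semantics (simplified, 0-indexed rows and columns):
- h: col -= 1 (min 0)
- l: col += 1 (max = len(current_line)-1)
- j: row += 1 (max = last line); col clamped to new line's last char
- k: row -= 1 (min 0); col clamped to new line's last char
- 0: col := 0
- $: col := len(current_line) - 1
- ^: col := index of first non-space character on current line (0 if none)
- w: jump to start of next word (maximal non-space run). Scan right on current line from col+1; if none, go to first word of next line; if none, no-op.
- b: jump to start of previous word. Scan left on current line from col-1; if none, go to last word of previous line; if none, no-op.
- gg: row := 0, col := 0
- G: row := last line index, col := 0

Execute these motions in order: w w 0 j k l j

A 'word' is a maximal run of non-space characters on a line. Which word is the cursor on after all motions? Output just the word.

After 1 (w): row=0 col=6 char='z'
After 2 (w): row=1 col=2 char='r'
After 3 (0): row=1 col=0 char='_'
After 4 (j): row=2 col=0 char='s'
After 5 (k): row=1 col=0 char='_'
After 6 (l): row=1 col=1 char='_'
After 7 (j): row=2 col=1 char='i'

Answer: six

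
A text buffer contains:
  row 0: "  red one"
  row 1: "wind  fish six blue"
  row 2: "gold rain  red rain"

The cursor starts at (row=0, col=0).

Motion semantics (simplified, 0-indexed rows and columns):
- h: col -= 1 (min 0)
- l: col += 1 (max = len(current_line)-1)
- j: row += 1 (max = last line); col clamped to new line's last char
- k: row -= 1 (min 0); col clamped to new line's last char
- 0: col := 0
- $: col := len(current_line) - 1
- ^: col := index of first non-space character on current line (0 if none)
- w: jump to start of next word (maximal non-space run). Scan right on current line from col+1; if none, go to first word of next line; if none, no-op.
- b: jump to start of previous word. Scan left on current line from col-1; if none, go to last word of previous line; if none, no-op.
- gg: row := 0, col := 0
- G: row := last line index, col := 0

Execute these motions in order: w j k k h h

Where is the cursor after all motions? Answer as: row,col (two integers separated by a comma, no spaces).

Answer: 0,0

Derivation:
After 1 (w): row=0 col=2 char='r'
After 2 (j): row=1 col=2 char='n'
After 3 (k): row=0 col=2 char='r'
After 4 (k): row=0 col=2 char='r'
After 5 (h): row=0 col=1 char='_'
After 6 (h): row=0 col=0 char='_'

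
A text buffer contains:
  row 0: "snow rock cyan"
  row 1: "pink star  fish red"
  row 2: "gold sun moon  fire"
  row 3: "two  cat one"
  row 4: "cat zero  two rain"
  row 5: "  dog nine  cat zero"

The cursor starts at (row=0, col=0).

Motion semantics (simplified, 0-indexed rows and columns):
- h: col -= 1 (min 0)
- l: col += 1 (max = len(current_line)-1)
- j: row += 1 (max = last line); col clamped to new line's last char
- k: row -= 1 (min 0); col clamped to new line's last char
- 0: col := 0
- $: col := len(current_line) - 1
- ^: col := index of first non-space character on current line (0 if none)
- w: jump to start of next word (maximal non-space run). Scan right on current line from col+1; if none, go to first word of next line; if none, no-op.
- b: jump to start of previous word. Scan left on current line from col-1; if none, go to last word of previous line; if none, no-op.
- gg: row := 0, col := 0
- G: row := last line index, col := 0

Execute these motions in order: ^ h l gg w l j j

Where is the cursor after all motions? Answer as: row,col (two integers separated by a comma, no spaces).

After 1 (^): row=0 col=0 char='s'
After 2 (h): row=0 col=0 char='s'
After 3 (l): row=0 col=1 char='n'
After 4 (gg): row=0 col=0 char='s'
After 5 (w): row=0 col=5 char='r'
After 6 (l): row=0 col=6 char='o'
After 7 (j): row=1 col=6 char='t'
After 8 (j): row=2 col=6 char='u'

Answer: 2,6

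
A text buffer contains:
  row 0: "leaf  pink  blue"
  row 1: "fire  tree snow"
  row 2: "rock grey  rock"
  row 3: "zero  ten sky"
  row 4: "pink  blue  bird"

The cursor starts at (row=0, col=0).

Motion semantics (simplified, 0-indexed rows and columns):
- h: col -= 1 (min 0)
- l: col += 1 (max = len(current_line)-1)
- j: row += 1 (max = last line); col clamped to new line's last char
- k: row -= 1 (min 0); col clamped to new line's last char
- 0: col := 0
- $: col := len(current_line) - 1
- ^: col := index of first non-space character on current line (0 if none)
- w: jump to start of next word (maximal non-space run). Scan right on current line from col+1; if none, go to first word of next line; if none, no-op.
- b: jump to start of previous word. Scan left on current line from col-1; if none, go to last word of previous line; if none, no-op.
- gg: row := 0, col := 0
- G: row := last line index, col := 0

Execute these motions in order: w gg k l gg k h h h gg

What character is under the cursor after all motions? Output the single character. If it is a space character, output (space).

Answer: l

Derivation:
After 1 (w): row=0 col=6 char='p'
After 2 (gg): row=0 col=0 char='l'
After 3 (k): row=0 col=0 char='l'
After 4 (l): row=0 col=1 char='e'
After 5 (gg): row=0 col=0 char='l'
After 6 (k): row=0 col=0 char='l'
After 7 (h): row=0 col=0 char='l'
After 8 (h): row=0 col=0 char='l'
After 9 (h): row=0 col=0 char='l'
After 10 (gg): row=0 col=0 char='l'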